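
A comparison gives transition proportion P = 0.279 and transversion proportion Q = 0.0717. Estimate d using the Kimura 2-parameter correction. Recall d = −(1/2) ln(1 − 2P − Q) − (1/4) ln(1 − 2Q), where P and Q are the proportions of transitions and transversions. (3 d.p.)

0.535

Under the Kimura two-parameter model, d = −½ ln(1 − 2P − Q) − ¼ ln(1 − 2Q).
1 − 2P − Q = 0.3703, giving −½ ln(0.3703) = 0.496721.
1 − 2Q = 0.8566, giving −¼ ln(0.8566) = 0.038696.
d = 0.496721 + 0.038696 = 0.535417.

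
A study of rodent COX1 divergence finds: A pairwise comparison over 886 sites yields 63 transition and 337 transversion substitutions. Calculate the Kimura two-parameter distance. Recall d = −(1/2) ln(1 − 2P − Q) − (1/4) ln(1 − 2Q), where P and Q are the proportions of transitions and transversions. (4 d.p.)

P = 63/886 ≈ 0.071106 and Q = 337/886 ≈ 0.380361.
Under the Kimura two-parameter model, d = −½ ln(1 − 2P − Q) − ¼ ln(1 − 2Q).
1 − 2P − Q = 0.477427, giving −½ ln(0.477427) = 0.369672.
1 − 2Q = 0.239278, giving −¼ ln(0.239278) = 0.357532.
d = 0.369672 + 0.357532 = 0.727204.

0.7272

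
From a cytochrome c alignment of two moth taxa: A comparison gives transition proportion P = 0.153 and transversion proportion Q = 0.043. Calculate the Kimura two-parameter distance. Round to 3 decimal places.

0.237

Under the Kimura two-parameter model, d = −½ ln(1 − 2P − Q) − ¼ ln(1 − 2Q).
1 − 2P − Q = 0.651, giving −½ ln(0.651) = 0.214623.
1 − 2Q = 0.914, giving −¼ ln(0.914) = 0.022481.
d = 0.214623 + 0.022481 = 0.237104.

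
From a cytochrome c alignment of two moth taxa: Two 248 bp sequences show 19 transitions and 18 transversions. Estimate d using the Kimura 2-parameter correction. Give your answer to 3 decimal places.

P = 19/248 ≈ 0.076613 and Q = 18/248 ≈ 0.072581.
Under the Kimura two-parameter model, d = −½ ln(1 − 2P − Q) − ¼ ln(1 − 2Q).
1 − 2P − Q = 0.774193, giving −½ ln(0.774193) = 0.127967.
1 − 2Q = 0.854838, giving −¼ ln(0.854838) = 0.039211.
d = 0.127967 + 0.039211 = 0.167178.

0.167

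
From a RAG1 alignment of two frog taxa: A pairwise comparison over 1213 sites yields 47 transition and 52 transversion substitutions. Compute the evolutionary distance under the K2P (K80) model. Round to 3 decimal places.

P = 47/1213 ≈ 0.038747 and Q = 52/1213 ≈ 0.042869.
Under the Kimura two-parameter model, d = −½ ln(1 − 2P − Q) − ¼ ln(1 − 2Q).
1 − 2P − Q = 0.879637, giving −½ ln(0.879637) = 0.064123.
1 − 2Q = 0.914262, giving −¼ ln(0.914262) = 0.022410.
d = 0.064123 + 0.022410 = 0.086533.

0.087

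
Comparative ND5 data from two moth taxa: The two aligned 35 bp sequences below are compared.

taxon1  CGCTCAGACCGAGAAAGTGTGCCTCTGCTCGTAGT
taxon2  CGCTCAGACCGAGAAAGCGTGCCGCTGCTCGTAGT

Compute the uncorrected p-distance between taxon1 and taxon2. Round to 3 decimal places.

The sequences differ at 2 of 35 positions (sites 18, 24).
p = 2/35 = 0.057142… ≈ 0.057 (to 3 d.p.).

0.057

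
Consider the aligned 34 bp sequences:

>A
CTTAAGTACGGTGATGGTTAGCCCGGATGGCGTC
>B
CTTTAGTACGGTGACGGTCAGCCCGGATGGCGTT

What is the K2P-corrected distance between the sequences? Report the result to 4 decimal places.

Of 34 sites, 3 differences are transitions and 1 are transversions, so P = 3/34 ≈ 0.088235 and Q = 1/34 ≈ 0.029412.
Under the Kimura two-parameter model, d = −½ ln(1 − 2P − Q) − ¼ ln(1 − 2Q).
1 − 2P − Q = 0.794118, giving −½ ln(0.794118) = 0.115262.
1 − 2Q = 0.941176, giving −¼ ln(0.941176) = 0.015156.
d = 0.115262 + 0.015156 = 0.130418.

0.1304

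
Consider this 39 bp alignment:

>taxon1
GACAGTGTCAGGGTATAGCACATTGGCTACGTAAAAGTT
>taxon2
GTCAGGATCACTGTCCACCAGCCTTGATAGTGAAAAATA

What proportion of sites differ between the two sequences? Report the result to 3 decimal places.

The sequences differ at 18 of 39 positions.
p = 18/39 = 0.461538… ≈ 0.462 (to 3 d.p.).

0.462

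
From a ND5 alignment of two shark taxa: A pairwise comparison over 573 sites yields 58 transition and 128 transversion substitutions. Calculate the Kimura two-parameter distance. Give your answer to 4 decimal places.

P = 58/573 ≈ 0.101222 and Q = 128/573 ≈ 0.223386.
Under the Kimura two-parameter model, d = −½ ln(1 − 2P − Q) − ¼ ln(1 − 2Q).
1 − 2P − Q = 0.57417, giving −½ ln(0.57417) = 0.277415.
1 − 2Q = 0.553228, giving −¼ ln(0.553228) = 0.147996.
d = 0.277415 + 0.147996 = 0.425411.

0.4254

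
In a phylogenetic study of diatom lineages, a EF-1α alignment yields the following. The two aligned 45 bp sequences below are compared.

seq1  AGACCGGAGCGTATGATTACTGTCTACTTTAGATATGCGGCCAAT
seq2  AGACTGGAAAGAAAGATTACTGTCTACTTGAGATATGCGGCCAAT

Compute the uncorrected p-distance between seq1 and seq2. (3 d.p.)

The sequences differ at 6 of 45 positions (sites 5, 9, 10, 12, 14, 30).
p = 6/45 = 0.133333… ≈ 0.133 (to 3 d.p.).

0.133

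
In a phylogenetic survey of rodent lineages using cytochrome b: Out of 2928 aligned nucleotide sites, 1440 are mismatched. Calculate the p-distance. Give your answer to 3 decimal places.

p = 1440/2928 = 0.491803… ≈ 0.492 (to 3 d.p.).

0.492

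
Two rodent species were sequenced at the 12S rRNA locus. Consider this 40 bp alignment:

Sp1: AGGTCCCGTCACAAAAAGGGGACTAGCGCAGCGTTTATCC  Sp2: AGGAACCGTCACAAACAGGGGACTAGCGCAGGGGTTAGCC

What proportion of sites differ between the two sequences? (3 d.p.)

The sequences differ at 6 of 40 positions (sites 4, 5, 16, 32, 34, 38).
p = 6/40 = 0.150.

0.150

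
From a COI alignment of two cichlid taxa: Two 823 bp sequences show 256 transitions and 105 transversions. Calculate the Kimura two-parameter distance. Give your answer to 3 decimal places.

0.766

P = 256/823 ≈ 0.311057 and Q = 105/823 ≈ 0.127582.
Under the Kimura two-parameter model, d = −½ ln(1 − 2P − Q) − ¼ ln(1 − 2Q).
1 − 2P − Q = 0.250304, giving −½ ln(0.250304) = 0.692540.
1 − 2Q = 0.744836, giving −¼ ln(0.744836) = 0.073648.
d = 0.692540 + 0.073648 = 0.766188.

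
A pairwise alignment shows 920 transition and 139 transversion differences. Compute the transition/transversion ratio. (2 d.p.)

6.62

R = 920/139 = 6.618705… ≈ 6.62 (to 2 d.p.).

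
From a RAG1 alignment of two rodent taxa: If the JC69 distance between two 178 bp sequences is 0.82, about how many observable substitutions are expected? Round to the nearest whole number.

89

Invert JC69: p = (3/4)(1 − e^(−4d/3)) = 0.75 × (1 − e^(-1.093333)) = 0.75 × (1 − 0.335098) = 0.498677.
Expected differing sites = pL ≈ 0.498677 × 178 = 88.764506 ≈ 89.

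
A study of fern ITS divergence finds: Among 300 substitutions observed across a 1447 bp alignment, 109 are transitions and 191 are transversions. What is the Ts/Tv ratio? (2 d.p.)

0.57

R = 109/191 = 0.570680… ≈ 0.57 (to 2 d.p.).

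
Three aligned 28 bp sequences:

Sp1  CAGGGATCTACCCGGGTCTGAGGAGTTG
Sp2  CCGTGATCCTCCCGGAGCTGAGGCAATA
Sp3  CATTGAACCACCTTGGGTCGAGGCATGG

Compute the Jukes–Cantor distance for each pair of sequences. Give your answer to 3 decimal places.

d(Sp1,Sp2) = 0.485, d(Sp1,Sp3) = 0.635, d(Sp2,Sp3) = 0.635

Sp1–Sp2: 10/28 sites differ → p ≈ 0.357143, d = −0.75 ln(1 − 0.476191) = 0.484971 ≈ 0.485.
Sp1–Sp3: 12/28 sites differ → p ≈ 0.428571, d = −0.75 ln(1 − 0.571428) = 0.635472 ≈ 0.635.
Sp2–Sp3: 12/28 sites differ → p ≈ 0.428571, d = −0.75 ln(1 − 0.571428) = 0.635472 ≈ 0.635.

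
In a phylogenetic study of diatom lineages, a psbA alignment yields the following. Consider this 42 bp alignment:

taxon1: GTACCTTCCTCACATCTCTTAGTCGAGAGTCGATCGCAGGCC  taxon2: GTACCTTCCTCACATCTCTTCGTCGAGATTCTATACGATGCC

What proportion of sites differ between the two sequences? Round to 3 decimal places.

0.167

The sequences differ at 7 of 42 positions (sites 21, 29, 32, 35, 36, 37, 39).
p = 7/42 = 0.166666… ≈ 0.167 (to 3 d.p.).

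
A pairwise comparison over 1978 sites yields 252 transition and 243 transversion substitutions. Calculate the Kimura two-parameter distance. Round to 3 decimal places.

0.308

P = 252/1978 ≈ 0.127401 and Q = 243/1978 ≈ 0.122851.
Under the Kimura two-parameter model, d = −½ ln(1 − 2P − Q) − ¼ ln(1 − 2Q).
1 − 2P − Q = 0.622347, giving −½ ln(0.622347) = 0.237129.
1 − 2Q = 0.754298, giving −¼ ln(0.754298) = 0.070492.
d = 0.237129 + 0.070492 = 0.307621.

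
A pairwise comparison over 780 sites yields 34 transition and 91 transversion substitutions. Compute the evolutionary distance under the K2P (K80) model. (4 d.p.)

0.1804

P = 34/780 ≈ 0.04359 and Q = 91/780 ≈ 0.116667.
Under the Kimura two-parameter model, d = −½ ln(1 − 2P − Q) − ¼ ln(1 − 2Q).
1 − 2P − Q = 0.796153, giving −½ ln(0.796153) = 0.113982.
1 − 2Q = 0.766666, giving −¼ ln(0.766666) = 0.066426.
d = 0.113982 + 0.066426 = 0.180408.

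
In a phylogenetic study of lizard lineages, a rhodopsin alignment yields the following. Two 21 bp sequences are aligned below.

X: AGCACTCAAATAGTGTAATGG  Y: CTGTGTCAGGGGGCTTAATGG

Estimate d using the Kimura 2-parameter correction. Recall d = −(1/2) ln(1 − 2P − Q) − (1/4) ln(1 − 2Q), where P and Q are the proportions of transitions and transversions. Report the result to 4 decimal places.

0.9010

Of 21 sites, 4 differences are transitions and 7 are transversions, so P = 4/21 ≈ 0.190476 and Q = 7/21 ≈ 0.333333.
Under the Kimura two-parameter model, d = −½ ln(1 − 2P − Q) − ¼ ln(1 − 2Q).
1 − 2P − Q = 0.285715, giving −½ ln(0.285715) = 0.626380.
1 − 2Q = 0.333334, giving −¼ ln(0.333334) = 0.274653.
d = 0.626380 + 0.274653 = 0.901033.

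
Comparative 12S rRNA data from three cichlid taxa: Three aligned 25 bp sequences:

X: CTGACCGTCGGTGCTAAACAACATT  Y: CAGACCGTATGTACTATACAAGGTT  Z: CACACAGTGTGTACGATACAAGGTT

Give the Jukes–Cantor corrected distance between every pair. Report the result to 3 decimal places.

X–Y: 7/25 sites differ → p = 0.28, d = −0.75 ln(1 − 0.373333) = 0.350505 ≈ 0.351.
X–Z: 10/25 sites differ → p = 0.4, d = −0.75 ln(1 − 0.533333) = 0.571605 ≈ 0.572.
Y–Z: 4/25 sites differ → p = 0.16, d = −0.75 ln(1 − 0.213333) = 0.179963 ≈ 0.180.

d(X,Y) = 0.351, d(X,Z) = 0.572, d(Y,Z) = 0.180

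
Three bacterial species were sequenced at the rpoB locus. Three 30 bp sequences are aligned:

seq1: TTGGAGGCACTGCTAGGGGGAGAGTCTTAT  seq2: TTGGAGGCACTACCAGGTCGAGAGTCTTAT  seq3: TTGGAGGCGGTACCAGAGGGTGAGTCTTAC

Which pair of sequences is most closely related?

seq1 and seq2

seq1–seq2: 4/30 differ, p = 0.133, d = 0.147.
seq1–seq3: 7/30 differ, p = 0.233, d = 0.280.
seq2–seq3: 7/30 differ, p = 0.233, d = 0.280.
The smallest distance is between seq1 and seq2.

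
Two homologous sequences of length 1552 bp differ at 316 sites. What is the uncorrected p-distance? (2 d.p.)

p = 316/1552 = 0.203608… ≈ 0.20 (to 2 d.p.).

0.20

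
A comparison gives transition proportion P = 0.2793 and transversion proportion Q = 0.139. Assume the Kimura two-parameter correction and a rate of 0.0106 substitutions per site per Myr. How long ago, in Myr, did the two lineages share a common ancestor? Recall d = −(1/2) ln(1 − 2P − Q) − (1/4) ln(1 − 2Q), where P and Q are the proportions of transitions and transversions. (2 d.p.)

32.05

Under the Kimura two-parameter model, d = −½ ln(1 − 2P − Q) − ¼ ln(1 − 2Q).
1 − 2P − Q = 0.3024, giving −½ ln(0.3024) = 0.598002.
1 − 2Q = 0.722, giving −¼ ln(0.722) = 0.081433.
d = 0.598002 + 0.081433 = 0.679435.
Under a molecular clock d = 2μt, so t = d/(2μ) = 0.679435 / (2 × 0.0106) = 32.05 Myr.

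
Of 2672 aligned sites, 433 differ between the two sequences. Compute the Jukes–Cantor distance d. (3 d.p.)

0.183

p = 433/2672 ≈ 0.162051.
d = −(3/4) ln(1 − 4p/3) = −0.75 ln(1 − 0.216068) = −0.75 ln(0.783932)
  = −0.75 × (-0.243433) = 0.182575 substitutions/site.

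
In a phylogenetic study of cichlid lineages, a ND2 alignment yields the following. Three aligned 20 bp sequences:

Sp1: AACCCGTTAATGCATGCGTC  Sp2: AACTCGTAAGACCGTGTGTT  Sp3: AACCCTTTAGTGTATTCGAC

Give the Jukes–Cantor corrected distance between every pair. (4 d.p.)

d(Sp1,Sp2) = 0.5716, d(Sp1,Sp3) = 0.3041, d(Sp2,Sp3) = 0.9913

Sp1–Sp2: 8/20 sites differ → p = 0.4, d = −0.75 ln(1 − 0.533333) = 0.571605 ≈ 0.5716.
Sp1–Sp3: 5/20 sites differ → p = 0.25, d = −0.75 ln(1 − 0.333333) = 0.304098 ≈ 0.3041.
Sp2–Sp3: 11/20 sites differ → p = 0.55, d = −0.75 ln(1 − 0.733333) = 0.991316 ≈ 0.9913.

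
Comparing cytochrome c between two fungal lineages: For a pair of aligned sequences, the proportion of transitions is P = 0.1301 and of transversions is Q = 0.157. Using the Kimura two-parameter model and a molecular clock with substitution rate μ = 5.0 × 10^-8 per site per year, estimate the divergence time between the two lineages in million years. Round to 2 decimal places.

3.64

Under the Kimura two-parameter model, d = −½ ln(1 − 2P − Q) − ¼ ln(1 − 2Q).
1 − 2P − Q = 0.5828, giving −½ ln(0.5828) = 0.269956.
1 − 2Q = 0.686, giving −¼ ln(0.686) = 0.094219.
d = 0.269956 + 0.094219 = 0.364175.
Under a molecular clock d = 2μt, so t = d/(2μ) = 0.364175 / (2 × 5.0 × 10^-8) = 3.64 million years.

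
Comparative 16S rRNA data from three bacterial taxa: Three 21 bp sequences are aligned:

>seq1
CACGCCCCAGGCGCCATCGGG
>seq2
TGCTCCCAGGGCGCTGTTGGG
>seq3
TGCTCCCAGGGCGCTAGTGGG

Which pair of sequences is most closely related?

seq1–seq2: 8/21 differ, p = 0.381, d = 0.532.
seq1–seq3: 8/21 differ, p = 0.381, d = 0.532.
seq2–seq3: 2/21 differ, p = 0.095, d = 0.102.
The smallest distance is between seq2 and seq3.

seq2 and seq3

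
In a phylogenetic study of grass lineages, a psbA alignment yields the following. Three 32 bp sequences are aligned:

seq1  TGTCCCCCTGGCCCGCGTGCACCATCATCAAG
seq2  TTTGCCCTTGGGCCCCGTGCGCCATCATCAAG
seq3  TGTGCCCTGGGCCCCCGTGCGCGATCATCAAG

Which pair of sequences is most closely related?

seq2 and seq3

seq1–seq2: 6/32 differ, p = 0.188, d = 0.216.
seq1–seq3: 6/32 differ, p = 0.188, d = 0.216.
seq2–seq3: 4/32 differ, p = 0.125, d = 0.137.
The smallest distance is between seq2 and seq3.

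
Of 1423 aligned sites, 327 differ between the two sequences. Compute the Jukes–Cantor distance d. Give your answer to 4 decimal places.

p = 327/1423 ≈ 0.229796.
d = −(3/4) ln(1 − 4p/3) = −0.75 ln(1 − 0.306395) = −0.75 ln(0.693605)
  = −0.75 × (-0.365853) = 0.274390 substitutions/site.

0.2744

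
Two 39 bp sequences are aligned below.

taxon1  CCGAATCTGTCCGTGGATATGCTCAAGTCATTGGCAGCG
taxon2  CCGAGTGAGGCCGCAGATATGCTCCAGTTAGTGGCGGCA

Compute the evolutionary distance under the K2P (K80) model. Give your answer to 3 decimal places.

0.360

Of 39 sites, 6 differences are transitions and 5 are transversions, so P = 6/39 ≈ 0.153846 and Q = 5/39 ≈ 0.128205.
Under the Kimura two-parameter model, d = −½ ln(1 − 2P − Q) − ¼ ln(1 − 2Q).
1 − 2P − Q = 0.564103, giving −½ ln(0.564103) = 0.286259.
1 − 2Q = 0.74359, giving −¼ ln(0.74359) = 0.074066.
d = 0.286259 + 0.074066 = 0.360325.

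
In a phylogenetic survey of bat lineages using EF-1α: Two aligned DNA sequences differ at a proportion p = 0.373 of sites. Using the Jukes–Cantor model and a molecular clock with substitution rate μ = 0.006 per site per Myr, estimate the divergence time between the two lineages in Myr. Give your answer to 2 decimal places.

42.99

d = −(3/4) ln(1 − 4p/3) = −0.75 ln(1 − 0.497333) = −0.75 ln(0.502667)
  = −0.75 × (-0.687827) = 0.515870 substitutions/site.
Under a molecular clock d = 2μt, so t = d/(2μ) = 0.515870 / (2 × 0.006) = 42.99 Myr.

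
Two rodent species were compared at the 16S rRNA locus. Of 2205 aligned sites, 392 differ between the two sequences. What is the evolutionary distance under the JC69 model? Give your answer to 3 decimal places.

0.203

p = 392/2205 ≈ 0.177778.
d = −(3/4) ln(1 − 4p/3) = −0.75 ln(1 − 0.237037) = −0.75 ln(0.762963)
  = −0.75 × (-0.270546) = 0.202910 substitutions/site.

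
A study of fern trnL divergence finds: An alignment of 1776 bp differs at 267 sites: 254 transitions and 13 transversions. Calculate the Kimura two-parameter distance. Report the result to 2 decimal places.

P = 254/1776 ≈ 0.143018 and Q = 13/1776 ≈ 0.00732.
Under the Kimura two-parameter model, d = −½ ln(1 − 2P − Q) − ¼ ln(1 − 2Q).
1 − 2P − Q = 0.706644, giving −½ ln(0.706644) = 0.173614.
1 − 2Q = 0.98536, giving −¼ ln(0.98536) = 0.003687.
d = 0.173614 + 0.003687 = 0.177301.

0.18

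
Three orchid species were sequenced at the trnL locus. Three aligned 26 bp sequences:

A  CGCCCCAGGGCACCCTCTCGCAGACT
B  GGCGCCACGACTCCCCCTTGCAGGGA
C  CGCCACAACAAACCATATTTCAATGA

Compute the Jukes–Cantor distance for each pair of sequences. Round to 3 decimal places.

A–B: 10/26 sites differ → p ≈ 0.384615, d = −0.75 ln(1 − 0.51282) = 0.539341 ≈ 0.539.
A–C: 13/26 sites differ → p = 0.5, d = −0.75 ln(1 − 0.666667) = 0.823960 ≈ 0.824.
B–C: 13/26 sites differ → p = 0.5, d = −0.75 ln(1 − 0.666667) = 0.823960 ≈ 0.824.

d(A,B) = 0.539, d(A,C) = 0.824, d(B,C) = 0.824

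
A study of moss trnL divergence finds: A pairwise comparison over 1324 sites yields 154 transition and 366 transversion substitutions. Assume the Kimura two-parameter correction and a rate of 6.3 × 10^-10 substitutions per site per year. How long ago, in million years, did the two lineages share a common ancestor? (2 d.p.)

P = 154/1324 ≈ 0.116314 and Q = 366/1324 ≈ 0.276435.
Under the Kimura two-parameter model, d = −½ ln(1 − 2P − Q) − ¼ ln(1 − 2Q).
1 − 2P − Q = 0.490937, giving −½ ln(0.490937) = 0.355720.
1 − 2Q = 0.44713, giving −¼ ln(0.44713) = 0.201226.
d = 0.355720 + 0.201226 = 0.556946.
Under a molecular clock d = 2μt, so t = d/(2μ) = 0.556946 / (2 × 6.3 × 10^-10) = 442.02 million years.

442.02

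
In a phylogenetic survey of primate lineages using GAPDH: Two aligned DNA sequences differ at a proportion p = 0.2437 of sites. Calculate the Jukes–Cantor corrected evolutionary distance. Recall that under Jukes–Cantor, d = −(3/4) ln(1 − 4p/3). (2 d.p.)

d = −(3/4) ln(1 − 4p/3) = −0.75 ln(1 − 0.324933) = −0.75 ln(0.675067)
  = −0.75 × (-0.392943) = 0.294707 substitutions/site.

0.29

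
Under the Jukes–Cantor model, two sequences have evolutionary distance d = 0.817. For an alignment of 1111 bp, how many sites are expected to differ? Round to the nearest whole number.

Invert JC69: p = (3/4)(1 − e^(−4d/3)) = 0.75 × (1 − e^(-1.089333)) = 0.75 × (1 − 0.336441) = 0.497669.
Expected differing sites = pL ≈ 0.497669 × 1111 = 552.910259 ≈ 553.

553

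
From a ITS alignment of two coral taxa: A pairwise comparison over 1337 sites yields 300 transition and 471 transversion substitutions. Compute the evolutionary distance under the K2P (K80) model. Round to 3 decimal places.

P = 300/1337 ≈ 0.224383 and Q = 471/1337 ≈ 0.352281.
Under the Kimura two-parameter model, d = −½ ln(1 − 2P − Q) − ¼ ln(1 − 2Q).
1 − 2P − Q = 0.198953, giving −½ ln(0.198953) = 0.807343.
1 − 2Q = 0.295438, giving −¼ ln(0.295438) = 0.304824.
d = 0.807343 + 0.304824 = 1.112167.

1.112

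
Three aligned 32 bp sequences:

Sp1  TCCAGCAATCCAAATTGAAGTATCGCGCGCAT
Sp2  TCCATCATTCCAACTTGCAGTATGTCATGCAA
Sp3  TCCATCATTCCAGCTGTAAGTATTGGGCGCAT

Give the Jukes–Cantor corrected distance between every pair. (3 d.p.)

Sp1–Sp2: 9/32 sites differ → p = 0.28125, d = −0.75 ln(1 − 0.375) = 0.352503 ≈ 0.353.
Sp1–Sp3: 8/32 sites differ → p = 0.25, d = −0.75 ln(1 − 0.333333) = 0.304098 ≈ 0.304.
Sp2–Sp3: 10/32 sites differ → p = 0.3125, d = −0.75 ln(1 − 0.416667) = 0.404248 ≈ 0.404.

d(Sp1,Sp2) = 0.353, d(Sp1,Sp3) = 0.304, d(Sp2,Sp3) = 0.404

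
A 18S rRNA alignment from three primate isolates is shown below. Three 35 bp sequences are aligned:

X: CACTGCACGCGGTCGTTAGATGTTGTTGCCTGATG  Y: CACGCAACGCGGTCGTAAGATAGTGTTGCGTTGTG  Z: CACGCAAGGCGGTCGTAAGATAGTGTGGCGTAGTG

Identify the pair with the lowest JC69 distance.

Y and Z

X–Y: 9/35 differ, p = 0.257, d = 0.315.
X–Z: 11/35 differ, p = 0.314, d = 0.407.
Y–Z: 3/35 differ, p = 0.086, d = 0.091.
The smallest distance is between Y and Z.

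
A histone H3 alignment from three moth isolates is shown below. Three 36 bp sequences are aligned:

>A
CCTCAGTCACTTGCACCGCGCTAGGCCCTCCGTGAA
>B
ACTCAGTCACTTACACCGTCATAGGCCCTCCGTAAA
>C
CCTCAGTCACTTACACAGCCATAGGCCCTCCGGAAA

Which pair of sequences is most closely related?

A–B: 6/36 differ, p = 0.167, d = 0.188.
A–C: 6/36 differ, p = 0.167, d = 0.188.
B–C: 4/36 differ, p = 0.111, d = 0.120.
The smallest distance is between B and C.

B and C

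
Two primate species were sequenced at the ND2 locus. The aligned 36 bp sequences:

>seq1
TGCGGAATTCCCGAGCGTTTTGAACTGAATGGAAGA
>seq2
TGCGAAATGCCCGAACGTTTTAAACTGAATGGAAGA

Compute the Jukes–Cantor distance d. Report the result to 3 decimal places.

0.120

The sequences differ at 4 of 36 sites (5, 9, 15, 22), so p = 4/36 ≈ 0.111111.
d = −(3/4) ln(1 − 4p/3) = −0.75 ln(1 − 0.148148) = −0.75 ln(0.851852)
  = −0.75 × (-0.160342) = 0.120257 substitutions/site.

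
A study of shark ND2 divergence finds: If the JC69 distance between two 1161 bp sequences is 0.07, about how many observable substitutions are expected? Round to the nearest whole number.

Invert JC69: p = (3/4)(1 − e^(−4d/3)) = 0.75 × (1 − e^(-0.093333)) = 0.75 × (1 − 0.910890) = 0.066833.
Expected differing sites = pL ≈ 0.066833 × 1161 = 77.593113 ≈ 78.

78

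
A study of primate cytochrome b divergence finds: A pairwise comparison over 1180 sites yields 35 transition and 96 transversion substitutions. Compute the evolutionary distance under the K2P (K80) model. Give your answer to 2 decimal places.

P = 35/1180 ≈ 0.029661 and Q = 96/1180 ≈ 0.081356.
Under the Kimura two-parameter model, d = −½ ln(1 − 2P − Q) − ¼ ln(1 − 2Q).
1 − 2P − Q = 0.859322, giving −½ ln(0.859322) = 0.075806.
1 − 2Q = 0.837288, giving −¼ ln(0.837288) = 0.044397.
d = 0.075806 + 0.044397 = 0.120203.

0.12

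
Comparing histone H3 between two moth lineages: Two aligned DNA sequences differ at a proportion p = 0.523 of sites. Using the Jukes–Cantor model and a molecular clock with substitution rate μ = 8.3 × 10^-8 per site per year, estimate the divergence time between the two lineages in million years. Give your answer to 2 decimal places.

5.40

d = −(3/4) ln(1 − 4p/3) = −0.75 ln(1 − 0.697333) = −0.75 ln(0.302667)
  = −0.75 × (-1.195122) = 0.896342 substitutions/site.
Under a molecular clock d = 2μt, so t = d/(2μ) = 0.896342 / (2 × 8.3 × 10^-8) = 5.40 million years.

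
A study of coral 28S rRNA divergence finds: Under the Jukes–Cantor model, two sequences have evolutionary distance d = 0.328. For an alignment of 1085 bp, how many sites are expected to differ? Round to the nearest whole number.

Invert JC69: p = (3/4)(1 − e^(−4d/3)) = 0.75 × (1 − e^(-0.437333)) = 0.75 × (1 − 0.645756) = 0.265683.
Expected differing sites = pL ≈ 0.265683 × 1085 = 288.266055 ≈ 288.

288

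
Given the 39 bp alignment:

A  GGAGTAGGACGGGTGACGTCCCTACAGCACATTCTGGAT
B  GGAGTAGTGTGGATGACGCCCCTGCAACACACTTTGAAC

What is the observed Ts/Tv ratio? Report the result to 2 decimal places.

Transitions are A↔G and C↔T; transversions are all other mismatches.
Transitions: 10. Transversions: 1.
R = 10/1 = 10.00.

10.00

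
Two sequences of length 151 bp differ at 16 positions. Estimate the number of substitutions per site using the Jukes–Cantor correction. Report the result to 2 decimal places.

p = 16/151 ≈ 0.10596.
d = −(3/4) ln(1 − 4p/3) = −0.75 ln(1 − 0.14128) = −0.75 ln(0.85872)
  = −0.75 × (-0.152312) = 0.114234 substitutions/site.

0.11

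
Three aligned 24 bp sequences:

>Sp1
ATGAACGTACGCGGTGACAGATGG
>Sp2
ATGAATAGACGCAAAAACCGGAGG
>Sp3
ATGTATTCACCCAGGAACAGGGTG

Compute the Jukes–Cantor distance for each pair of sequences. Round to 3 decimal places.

Sp1–Sp2: 10/24 sites differ → p ≈ 0.416667, d = −0.75 ln(1 − 0.555556) = 0.608198 ≈ 0.608.
Sp1–Sp3: 11/24 sites differ → p ≈ 0.458333, d = −0.75 ln(1 − 0.611111) = 0.708346 ≈ 0.708.
Sp2–Sp3: 9/24 sites differ → p = 0.375, d = −0.75 ln(1 − 0.5) = 0.519860 ≈ 0.520.

d(Sp1,Sp2) = 0.608, d(Sp1,Sp3) = 0.708, d(Sp2,Sp3) = 0.520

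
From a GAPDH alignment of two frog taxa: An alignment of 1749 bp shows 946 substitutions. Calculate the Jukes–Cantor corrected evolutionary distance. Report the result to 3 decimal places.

p = 946/1749 ≈ 0.540881.
d = −(3/4) ln(1 − 4p/3) = −0.75 ln(1 − 0.721175) = −0.75 ln(0.278825)
  = −0.75 × (-1.277171) = 0.957878 substitutions/site.

0.958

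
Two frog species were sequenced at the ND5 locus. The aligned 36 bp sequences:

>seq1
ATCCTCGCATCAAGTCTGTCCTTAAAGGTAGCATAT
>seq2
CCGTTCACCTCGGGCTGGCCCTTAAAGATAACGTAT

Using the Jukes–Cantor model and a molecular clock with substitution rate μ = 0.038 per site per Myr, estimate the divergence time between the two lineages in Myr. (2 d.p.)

8.00

The sequences differ at 15 of 36 sites, so p = 15/36 ≈ 0.416667.
d = −(3/4) ln(1 − 4p/3) = −0.75 ln(1 − 0.555556) = −0.75 ln(0.444444)
  = −0.75 × (-0.810931) = 0.608198 substitutions/site.
Under a molecular clock d = 2μt, so t = d/(2μ) = 0.608198 / (2 × 0.038) = 8.00 Myr.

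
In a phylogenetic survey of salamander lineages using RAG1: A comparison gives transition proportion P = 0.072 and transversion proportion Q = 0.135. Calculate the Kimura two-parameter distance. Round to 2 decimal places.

0.24

Under the Kimura two-parameter model, d = −½ ln(1 − 2P − Q) − ¼ ln(1 − 2Q).
1 − 2P − Q = 0.721, giving −½ ln(0.721) = 0.163558.
1 − 2Q = 0.73, giving −¼ ln(0.73) = 0.078678.
d = 0.163558 + 0.078678 = 0.242236.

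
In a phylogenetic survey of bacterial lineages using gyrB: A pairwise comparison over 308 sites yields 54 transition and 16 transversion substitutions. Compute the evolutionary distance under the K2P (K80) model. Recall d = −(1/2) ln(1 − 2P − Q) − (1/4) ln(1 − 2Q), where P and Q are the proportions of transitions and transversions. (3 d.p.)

P = 54/308 ≈ 0.175325 and Q = 16/308 ≈ 0.051948.
Under the Kimura two-parameter model, d = −½ ln(1 − 2P − Q) − ¼ ln(1 − 2Q).
1 − 2P − Q = 0.597402, giving −½ ln(0.597402) = 0.257583.
1 − 2Q = 0.896104, giving −¼ ln(0.896104) = 0.027425.
d = 0.257583 + 0.027425 = 0.285008.

0.285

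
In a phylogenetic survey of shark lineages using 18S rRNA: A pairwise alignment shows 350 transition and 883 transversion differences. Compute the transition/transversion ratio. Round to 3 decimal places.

0.396

R = 350/883 = 0.396375… ≈ 0.396 (to 3 d.p.).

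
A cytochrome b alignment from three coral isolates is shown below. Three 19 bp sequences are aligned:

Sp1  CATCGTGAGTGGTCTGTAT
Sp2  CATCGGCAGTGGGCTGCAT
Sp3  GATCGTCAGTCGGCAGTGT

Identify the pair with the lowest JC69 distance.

Sp1–Sp2: 4/19 differ, p = 0.211, d = 0.247.
Sp1–Sp3: 6/19 differ, p = 0.316, d = 0.410.
Sp2–Sp3: 6/19 differ, p = 0.316, d = 0.410.
The smallest distance is between Sp1 and Sp2.

Sp1 and Sp2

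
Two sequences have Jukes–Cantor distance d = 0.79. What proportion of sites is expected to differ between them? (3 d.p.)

p = (3/4)(1 − e^(−4d/3)) = 0.75 × (1 − e^(-1.053333)) = 0.75 × (1 − 0.348773) = 0.488420.

0.488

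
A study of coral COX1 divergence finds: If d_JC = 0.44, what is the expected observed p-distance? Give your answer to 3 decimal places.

0.333

p = (3/4)(1 − e^(−4d/3)) = 0.75 × (1 − e^(-0.586667)) = 0.75 × (1 − 0.556178) = 0.332867.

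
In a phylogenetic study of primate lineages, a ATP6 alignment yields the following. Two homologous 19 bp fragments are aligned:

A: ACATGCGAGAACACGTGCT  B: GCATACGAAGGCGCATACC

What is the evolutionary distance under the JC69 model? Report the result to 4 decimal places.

The sequences differ at 9 of 19 sites (1, 5, 9, 10, 11, 13, 15, 17, 19), so p = 9/19 ≈ 0.473684.
d = −(3/4) ln(1 − 4p/3) = −0.75 ln(1 − 0.631579) = −0.75 ln(0.368421)
  = −0.75 × (-0.998529) = 0.748897 substitutions/site.

0.7489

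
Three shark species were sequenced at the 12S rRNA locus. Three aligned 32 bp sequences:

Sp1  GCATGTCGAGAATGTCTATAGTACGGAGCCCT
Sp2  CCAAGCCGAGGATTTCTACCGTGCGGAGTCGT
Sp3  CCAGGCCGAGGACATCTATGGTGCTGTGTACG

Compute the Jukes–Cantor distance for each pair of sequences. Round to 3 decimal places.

d(Sp1,Sp2) = 0.404, d(Sp1,Sp3) = 0.585, d(Sp2,Sp3) = 0.404

Sp1–Sp2: 10/32 sites differ → p = 0.3125, d = −0.75 ln(1 − 0.416667) = 0.404248 ≈ 0.404.
Sp1–Sp3: 13/32 sites differ → p = 0.40625, d = −0.75 ln(1 − 0.541667) = 0.585119 ≈ 0.585.
Sp2–Sp3: 10/32 sites differ → p = 0.3125, d = −0.75 ln(1 − 0.416667) = 0.404248 ≈ 0.404.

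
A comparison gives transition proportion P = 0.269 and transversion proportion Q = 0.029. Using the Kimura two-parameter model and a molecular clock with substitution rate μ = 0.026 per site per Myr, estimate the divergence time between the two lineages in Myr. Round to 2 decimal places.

Under the Kimura two-parameter model, d = −½ ln(1 − 2P − Q) − ¼ ln(1 − 2Q).
1 − 2P − Q = 0.433, giving −½ ln(0.433) = 0.418509.
1 − 2Q = 0.942, giving −¼ ln(0.942) = 0.014938.
d = 0.418509 + 0.014938 = 0.433447.
Under a molecular clock d = 2μt, so t = d/(2μ) = 0.433447 / (2 × 0.026) = 8.34 Myr.

8.34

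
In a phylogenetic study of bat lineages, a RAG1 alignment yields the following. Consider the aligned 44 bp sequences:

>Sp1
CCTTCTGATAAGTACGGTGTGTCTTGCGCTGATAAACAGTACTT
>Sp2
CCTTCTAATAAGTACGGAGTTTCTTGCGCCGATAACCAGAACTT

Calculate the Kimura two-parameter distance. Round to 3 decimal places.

0.151

Of 44 sites, 2 differences are transitions and 4 are transversions, so P = 2/44 ≈ 0.045455 and Q = 4/44 ≈ 0.090909.
Under the Kimura two-parameter model, d = −½ ln(1 − 2P − Q) − ¼ ln(1 − 2Q).
1 − 2P − Q = 0.818181, giving −½ ln(0.818181) = 0.100336.
1 − 2Q = 0.818182, giving −¼ ln(0.818182) = 0.050168.
d = 0.100336 + 0.050168 = 0.150504.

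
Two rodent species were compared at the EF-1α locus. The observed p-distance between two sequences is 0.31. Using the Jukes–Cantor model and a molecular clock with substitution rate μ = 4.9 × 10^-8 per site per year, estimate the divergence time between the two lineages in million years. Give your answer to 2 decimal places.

d = −(3/4) ln(1 − 4p/3) = −0.75 ln(1 − 0.413333) = −0.75 ln(0.586667)
  = −0.75 × (-0.533298) = 0.399974 substitutions/site.
Under a molecular clock d = 2μt, so t = d/(2μ) = 0.399974 / (2 × 4.9 × 10^-8) = 4.08 million years.

4.08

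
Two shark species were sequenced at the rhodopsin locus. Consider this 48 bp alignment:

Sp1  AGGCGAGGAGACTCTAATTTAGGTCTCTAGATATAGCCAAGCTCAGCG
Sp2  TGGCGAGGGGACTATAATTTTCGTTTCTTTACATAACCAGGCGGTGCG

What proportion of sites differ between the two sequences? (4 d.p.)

The sequences differ at 14 of 48 positions.
p = 14/48 = 0.291666… ≈ 0.2917 (to 4 d.p.).

0.2917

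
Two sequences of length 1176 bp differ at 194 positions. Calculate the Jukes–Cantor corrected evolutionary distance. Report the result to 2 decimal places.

0.19

p = 194/1176 ≈ 0.164966.
d = −(3/4) ln(1 − 4p/3) = −0.75 ln(1 − 0.219955) = −0.75 ln(0.780045)
  = −0.75 × (-0.248404) = 0.186303 substitutions/site.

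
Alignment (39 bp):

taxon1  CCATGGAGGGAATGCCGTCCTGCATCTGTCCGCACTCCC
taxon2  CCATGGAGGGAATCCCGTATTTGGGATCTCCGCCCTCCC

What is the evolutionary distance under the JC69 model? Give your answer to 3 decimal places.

0.314

The sequences differ at 10 of 39 sites (14, 19, 20, 22, 23, 24, 25, 26, 28, 34), so p = 10/39 ≈ 0.25641.
d = −(3/4) ln(1 − 4p/3) = −0.75 ln(1 − 0.34188) = −0.75 ln(0.65812)
  = −0.75 × (-0.418368) = 0.313776 substitutions/site.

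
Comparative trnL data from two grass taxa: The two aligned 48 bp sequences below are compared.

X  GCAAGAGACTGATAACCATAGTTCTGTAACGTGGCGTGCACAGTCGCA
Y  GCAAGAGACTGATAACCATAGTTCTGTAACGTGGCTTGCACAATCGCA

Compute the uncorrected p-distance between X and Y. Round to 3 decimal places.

0.042

The sequences differ at 2 of 48 positions (sites 36, 43).
p = 2/48 = 0.041666… ≈ 0.042 (to 3 d.p.).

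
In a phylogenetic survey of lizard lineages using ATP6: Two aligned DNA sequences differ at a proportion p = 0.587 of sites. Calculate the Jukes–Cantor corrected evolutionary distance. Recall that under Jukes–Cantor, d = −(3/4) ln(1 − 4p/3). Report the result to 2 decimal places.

d = −(3/4) ln(1 − 4p/3) = −0.75 ln(1 − 0.782667) = −0.75 ln(0.217333)
  = −0.75 × (-1.526325) = 1.144744 substitutions/site.

1.14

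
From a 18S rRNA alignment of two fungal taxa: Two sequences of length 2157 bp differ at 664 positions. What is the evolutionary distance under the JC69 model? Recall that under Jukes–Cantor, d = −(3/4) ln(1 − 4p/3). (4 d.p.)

p = 664/2157 ≈ 0.307835.
d = −(3/4) ln(1 − 4p/3) = −0.75 ln(1 − 0.410447) = −0.75 ln(0.589553)
  = −0.75 × (-0.528391) = 0.396293 substitutions/site.

0.3963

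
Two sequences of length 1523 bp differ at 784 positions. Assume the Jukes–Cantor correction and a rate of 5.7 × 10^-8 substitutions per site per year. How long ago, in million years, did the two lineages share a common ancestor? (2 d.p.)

7.63

p = 784/1523 ≈ 0.514773.
d = −(3/4) ln(1 − 4p/3) = −0.75 ln(1 − 0.686364) = −0.75 ln(0.313636)
  = −0.75 × (-1.159522) = 0.869642 substitutions/site.
Under a molecular clock d = 2μt, so t = d/(2μ) = 0.869642 / (2 × 5.7 × 10^-8) = 7.63 million years.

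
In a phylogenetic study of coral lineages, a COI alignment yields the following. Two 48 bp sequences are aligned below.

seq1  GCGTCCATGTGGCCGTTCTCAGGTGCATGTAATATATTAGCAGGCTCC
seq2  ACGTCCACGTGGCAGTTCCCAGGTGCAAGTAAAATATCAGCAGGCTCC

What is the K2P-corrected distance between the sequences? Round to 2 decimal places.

0.16

Of 48 sites, 4 differences are transitions and 3 are transversions, so P = 4/48 ≈ 0.083333 and Q = 3/48 = 0.0625.
Under the Kimura two-parameter model, d = −½ ln(1 − 2P − Q) − ¼ ln(1 − 2Q).
1 − 2P − Q = 0.770834, giving −½ ln(0.770834) = 0.130141.
1 − 2Q = 0.875, giving −¼ ln(0.875) = 0.033383.
d = 0.130141 + 0.033383 = 0.163524.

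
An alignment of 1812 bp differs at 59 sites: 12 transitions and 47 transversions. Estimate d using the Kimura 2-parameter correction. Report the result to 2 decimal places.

0.03

P = 12/1812 ≈ 0.006623 and Q = 47/1812 ≈ 0.025938.
Under the Kimura two-parameter model, d = −½ ln(1 − 2P − Q) − ¼ ln(1 − 2Q).
1 − 2P − Q = 0.960816, giving −½ ln(0.960816) = 0.019986.
1 − 2Q = 0.948124, giving −¼ ln(0.948124) = 0.013317.
d = 0.019986 + 0.013317 = 0.033303.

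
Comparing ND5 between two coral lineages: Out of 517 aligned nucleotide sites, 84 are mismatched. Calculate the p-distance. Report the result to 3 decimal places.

0.162

p = 84/517 = 0.162475… ≈ 0.162 (to 3 d.p.).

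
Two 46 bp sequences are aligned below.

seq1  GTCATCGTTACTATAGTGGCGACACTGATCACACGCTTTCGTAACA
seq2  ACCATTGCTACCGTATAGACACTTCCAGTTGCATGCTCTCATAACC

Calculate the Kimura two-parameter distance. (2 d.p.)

Of 46 sites, 17 differences are transitions and 5 are transversions, so P = 17/46 ≈ 0.369565 and Q = 5/46 ≈ 0.108696.
Under the Kimura two-parameter model, d = −½ ln(1 − 2P − Q) − ¼ ln(1 − 2Q).
1 − 2P − Q = 0.152174, giving −½ ln(0.152174) = 0.941365.
1 − 2Q = 0.782608, giving −¼ ln(0.782608) = 0.061281.
d = 0.941365 + 0.061281 = 1.002646.

1.00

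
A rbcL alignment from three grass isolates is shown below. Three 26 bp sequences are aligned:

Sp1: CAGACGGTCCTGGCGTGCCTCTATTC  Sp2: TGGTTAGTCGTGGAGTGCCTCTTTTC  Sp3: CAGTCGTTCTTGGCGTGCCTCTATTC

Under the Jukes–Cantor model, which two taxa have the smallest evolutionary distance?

Sp1 and Sp3

Sp1–Sp2: 8/26 differ, p = 0.308, d = 0.396.
Sp1–Sp3: 3/26 differ, p = 0.115, d = 0.125.
Sp2–Sp3: 8/26 differ, p = 0.308, d = 0.396.
The smallest distance is between Sp1 and Sp3.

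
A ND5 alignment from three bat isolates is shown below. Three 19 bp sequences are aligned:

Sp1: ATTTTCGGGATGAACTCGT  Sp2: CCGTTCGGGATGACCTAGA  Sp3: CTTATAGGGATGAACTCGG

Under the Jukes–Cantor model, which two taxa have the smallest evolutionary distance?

Sp1 and Sp3

Sp1–Sp2: 6/19 differ, p = 0.316, d = 0.410.
Sp1–Sp3: 4/19 differ, p = 0.211, d = 0.247.
Sp2–Sp3: 7/19 differ, p = 0.368, d = 0.507.
The smallest distance is between Sp1 and Sp3.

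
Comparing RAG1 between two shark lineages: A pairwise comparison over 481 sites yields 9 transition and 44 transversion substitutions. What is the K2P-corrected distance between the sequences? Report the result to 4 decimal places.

0.1195

P = 9/481 ≈ 0.018711 and Q = 44/481 ≈ 0.091476.
Under the Kimura two-parameter model, d = −½ ln(1 − 2P − Q) − ¼ ln(1 − 2Q).
1 − 2P − Q = 0.871102, giving −½ ln(0.871102) = 0.068998.
1 − 2Q = 0.817048, giving −¼ ln(0.817048) = 0.050514.
d = 0.068998 + 0.050514 = 0.119512.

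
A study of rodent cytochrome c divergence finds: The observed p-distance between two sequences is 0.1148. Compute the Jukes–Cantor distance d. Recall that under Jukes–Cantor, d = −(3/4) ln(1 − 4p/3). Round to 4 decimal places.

0.1246

d = −(3/4) ln(1 − 4p/3) = −0.75 ln(1 − 0.153067) = −0.75 ln(0.846933)
  = −0.75 × (-0.166134) = 0.124601 substitutions/site.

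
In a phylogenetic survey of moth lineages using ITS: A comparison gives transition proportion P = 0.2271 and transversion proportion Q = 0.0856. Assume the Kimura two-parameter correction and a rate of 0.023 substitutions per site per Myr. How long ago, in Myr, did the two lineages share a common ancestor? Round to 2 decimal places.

Under the Kimura two-parameter model, d = −½ ln(1 − 2P − Q) − ¼ ln(1 − 2Q).
1 − 2P − Q = 0.4602, giving −½ ln(0.4602) = 0.388047.
1 − 2Q = 0.8288, giving −¼ ln(0.8288) = 0.046944.
d = 0.388047 + 0.046944 = 0.434991.
Under a molecular clock d = 2μt, so t = d/(2μ) = 0.434991 / (2 × 0.023) = 9.46 Myr.

9.46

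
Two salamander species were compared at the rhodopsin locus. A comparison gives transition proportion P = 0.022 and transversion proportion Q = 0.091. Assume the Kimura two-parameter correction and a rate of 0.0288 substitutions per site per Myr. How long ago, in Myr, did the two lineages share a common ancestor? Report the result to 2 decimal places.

Under the Kimura two-parameter model, d = −½ ln(1 − 2P − Q) − ¼ ln(1 − 2Q).
1 − 2P − Q = 0.865, giving −½ ln(0.865) = 0.072513.
1 − 2Q = 0.818, giving −¼ ln(0.818) = 0.050223.
d = 0.072513 + 0.050223 = 0.122736.
Under a molecular clock d = 2μt, so t = d/(2μ) = 0.122736 / (2 × 0.0288) = 2.13 Myr.

2.13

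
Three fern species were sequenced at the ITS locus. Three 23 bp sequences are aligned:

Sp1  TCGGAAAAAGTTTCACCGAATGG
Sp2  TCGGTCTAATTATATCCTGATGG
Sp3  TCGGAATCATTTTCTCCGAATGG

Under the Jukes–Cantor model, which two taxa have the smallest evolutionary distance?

Sp1 and Sp3

Sp1–Sp2: 9/23 differ, p = 0.391, d = 0.553.
Sp1–Sp3: 4/23 differ, p = 0.174, d = 0.198.
Sp2–Sp3: 7/23 differ, p = 0.304, d = 0.390.
The smallest distance is between Sp1 and Sp3.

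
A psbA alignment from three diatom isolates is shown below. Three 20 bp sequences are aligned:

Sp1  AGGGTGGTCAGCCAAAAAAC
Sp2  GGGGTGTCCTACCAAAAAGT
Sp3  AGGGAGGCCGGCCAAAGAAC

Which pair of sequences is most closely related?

Sp1 and Sp3

Sp1–Sp2: 7/20 differ, p = 0.350, d = 0.471.
Sp1–Sp3: 4/20 differ, p = 0.200, d = 0.233.
Sp2–Sp3: 8/20 differ, p = 0.400, d = 0.572.
The smallest distance is between Sp1 and Sp3.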